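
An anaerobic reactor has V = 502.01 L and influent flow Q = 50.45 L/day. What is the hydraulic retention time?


HRT = V / Q
= 502.01 / 50.45
= 9.9506 days

9.9506 days


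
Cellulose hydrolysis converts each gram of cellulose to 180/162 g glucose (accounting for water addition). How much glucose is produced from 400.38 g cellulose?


glucose = cellulose * 180/162
= 400.38 * 180/162
= 444.8667 g

444.8667 g


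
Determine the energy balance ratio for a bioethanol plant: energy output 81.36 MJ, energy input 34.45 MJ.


EROI = E_out / E_in
= 81.36 / 34.45
= 2.3617

2.3617


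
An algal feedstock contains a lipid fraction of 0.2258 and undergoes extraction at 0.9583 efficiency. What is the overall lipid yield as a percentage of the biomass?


Y = lipid_content * extraction_eff * 100
= 0.2258 * 0.9583 * 100
= 21.6384%

21.6384%


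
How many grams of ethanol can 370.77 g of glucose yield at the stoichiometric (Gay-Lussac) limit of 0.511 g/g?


Theoretical ethanol yield: m_EtOH = 0.511 * m_glucose
m_EtOH = 0.511 * 370.77 = 189.4635 g

189.4635 g


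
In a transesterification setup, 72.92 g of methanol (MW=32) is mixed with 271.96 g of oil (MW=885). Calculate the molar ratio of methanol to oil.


Molar ratio = n_MeOH / n_oil = (MeOH/32) / (oil/885) = (MeOH * 885) / (32 * oil)
= (72.92 * 885) / (32 * 271.96)
= 7.4154

7.4154


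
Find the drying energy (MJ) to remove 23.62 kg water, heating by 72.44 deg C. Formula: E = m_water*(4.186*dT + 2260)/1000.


E = m_water * (4.186 * dT + 2260) / 1000
= 23.62 * (4.186 * 72.44 + 2260) / 1000
= 60.5436 MJ

60.5436 MJ


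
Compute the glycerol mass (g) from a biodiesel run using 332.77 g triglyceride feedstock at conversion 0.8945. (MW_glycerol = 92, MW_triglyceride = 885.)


glycerol = oil * conv * (92/885)
= 332.77 * 0.8945 * 92 / 885
= 30.9435 g

30.9435 g


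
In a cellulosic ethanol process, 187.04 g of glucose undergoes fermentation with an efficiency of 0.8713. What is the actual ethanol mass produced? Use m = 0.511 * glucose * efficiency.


Actual ethanol: m = 0.511 * 187.04 * 0.8713
m = 83.2766 g

83.2766 g


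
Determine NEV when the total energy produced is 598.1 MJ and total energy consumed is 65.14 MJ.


NEV = E_out - E_in
= 598.1 - 65.14
= 532.9600 MJ

532.9600 MJ


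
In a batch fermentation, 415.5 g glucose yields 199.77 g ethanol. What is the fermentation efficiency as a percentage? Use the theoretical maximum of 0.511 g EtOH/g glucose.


Fermentation efficiency = (actual / (0.511 * glucose)) * 100
= (199.77 / (0.511 * 415.5)) * 100
= 94.0889%

94.0889%


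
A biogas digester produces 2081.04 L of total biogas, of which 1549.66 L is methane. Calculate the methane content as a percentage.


CH4% = V_CH4 / V_total * 100
= 1549.66 / 2081.04 * 100
= 74.4657%

74.4657%


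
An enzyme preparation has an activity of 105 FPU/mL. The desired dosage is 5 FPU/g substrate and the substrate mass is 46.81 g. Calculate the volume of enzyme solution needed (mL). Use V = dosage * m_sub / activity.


V = dosage * m_sub / activity
V = 5 * 46.81 / 105
V = 2.2290 mL

2.2290 mL


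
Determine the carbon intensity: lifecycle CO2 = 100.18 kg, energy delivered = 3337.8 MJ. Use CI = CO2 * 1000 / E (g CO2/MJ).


CI = CO2 * 1000 / E
= 100.18 * 1000 / 3337.8
= 30.0138 g CO2/MJ

30.0138 g CO2/MJ


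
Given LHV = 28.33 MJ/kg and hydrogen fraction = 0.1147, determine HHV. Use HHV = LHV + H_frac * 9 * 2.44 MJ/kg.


HHV = LHV + H_frac * 9 * 2.44
= 28.33 + 0.1147 * 9 * 2.44
= 30.8488 MJ/kg

30.8488 MJ/kg


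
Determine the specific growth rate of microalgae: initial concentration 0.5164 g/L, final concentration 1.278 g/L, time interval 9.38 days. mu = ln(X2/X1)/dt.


mu = ln(X2/X1) / dt
= ln(1.278/0.5164) / 9.38
= 0.0966 per day

0.0966 per day


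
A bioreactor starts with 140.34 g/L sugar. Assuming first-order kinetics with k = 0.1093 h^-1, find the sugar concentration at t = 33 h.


S = S0 * exp(-k * t)
S = 140.34 * exp(-0.1093 * 33)
S = 3.8082 g/L

3.8082 g/L


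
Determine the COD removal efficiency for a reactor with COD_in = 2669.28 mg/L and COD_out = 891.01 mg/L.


eta = (COD_in - COD_out) / COD_in * 100
= (2669.28 - 891.01) / 2669.28 * 100
= 66.6198%

66.6198%


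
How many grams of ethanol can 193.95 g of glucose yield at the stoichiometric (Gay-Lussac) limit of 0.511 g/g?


Theoretical ethanol yield: m_EtOH = 0.511 * m_glucose
m_EtOH = 0.511 * 193.95 = 99.1084 g

99.1084 g


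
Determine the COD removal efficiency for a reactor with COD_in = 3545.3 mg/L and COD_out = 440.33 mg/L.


eta = (COD_in - COD_out) / COD_in * 100
= (3545.3 - 440.33) / 3545.3 * 100
= 87.5799%

87.5799%


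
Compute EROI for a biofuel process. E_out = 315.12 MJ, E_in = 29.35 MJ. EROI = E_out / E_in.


EROI = E_out / E_in
= 315.12 / 29.35
= 10.7366

10.7366


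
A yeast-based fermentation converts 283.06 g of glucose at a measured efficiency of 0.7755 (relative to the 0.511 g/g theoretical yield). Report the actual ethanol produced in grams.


Actual ethanol: m = 0.511 * 283.06 * 0.7755
m = 112.1712 g

112.1712 g


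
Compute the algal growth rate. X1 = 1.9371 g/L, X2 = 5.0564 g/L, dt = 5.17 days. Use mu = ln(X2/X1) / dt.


mu = ln(X2/X1) / dt
= ln(5.0564/1.9371) / 5.17
= 0.1856 per day

0.1856 per day


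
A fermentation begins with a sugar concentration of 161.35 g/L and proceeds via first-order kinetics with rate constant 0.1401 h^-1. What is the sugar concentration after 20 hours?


S = S0 * exp(-k * t)
S = 161.35 * exp(-0.1401 * 20)
S = 9.7921 g/L

9.7921 g/L


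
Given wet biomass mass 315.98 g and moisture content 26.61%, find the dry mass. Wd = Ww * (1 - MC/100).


Wd = Ww * (1 - MC/100)
= 315.98 * (1 - 26.61/100)
= 231.8977 g

231.8977 g


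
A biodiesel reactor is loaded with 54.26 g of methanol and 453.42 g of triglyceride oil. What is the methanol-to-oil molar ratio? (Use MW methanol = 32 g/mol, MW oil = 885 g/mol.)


Molar ratio = n_MeOH / n_oil = (MeOH/32) / (oil/885) = (MeOH * 885) / (32 * oil)
= (54.26 * 885) / (32 * 453.42)
= 3.3096

3.3096


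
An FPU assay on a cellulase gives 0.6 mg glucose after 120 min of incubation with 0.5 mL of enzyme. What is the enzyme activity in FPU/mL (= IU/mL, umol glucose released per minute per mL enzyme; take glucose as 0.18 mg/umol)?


Activity = glucose_mg / (0.18 mg/umol * V_mL * t_min)
= 0.6 / (0.18 * 0.5 * 120)
= 0.0556 FPU/mL

0.0556 FPU/mL


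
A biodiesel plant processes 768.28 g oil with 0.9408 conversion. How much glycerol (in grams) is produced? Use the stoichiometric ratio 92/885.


glycerol = oil * conv * (92/885)
= 768.28 * 0.9408 * 92 / 885
= 75.1383 g

75.1383 g


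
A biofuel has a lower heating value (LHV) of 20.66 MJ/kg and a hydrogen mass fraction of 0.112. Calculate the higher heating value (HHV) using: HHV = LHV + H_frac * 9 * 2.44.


HHV = LHV + H_frac * 9 * 2.44
= 20.66 + 0.112 * 9 * 2.44
= 23.1195 MJ/kg

23.1195 MJ/kg


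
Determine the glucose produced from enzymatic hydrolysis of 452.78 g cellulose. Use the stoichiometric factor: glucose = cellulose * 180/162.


glucose = cellulose * 180/162
= 452.78 * 180/162
= 503.0889 g

503.0889 g


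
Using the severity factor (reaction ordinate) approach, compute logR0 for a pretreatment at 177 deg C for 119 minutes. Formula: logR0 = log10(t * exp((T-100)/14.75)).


logR0 = log10(t * exp((T - 100) / 14.75))
= log10(119 * exp((177 - 100) / 14.75))
= 4.3427

4.3427


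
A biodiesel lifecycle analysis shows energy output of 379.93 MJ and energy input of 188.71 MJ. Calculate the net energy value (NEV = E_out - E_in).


NEV = E_out - E_in
= 379.93 - 188.71
= 191.2200 MJ

191.2200 MJ


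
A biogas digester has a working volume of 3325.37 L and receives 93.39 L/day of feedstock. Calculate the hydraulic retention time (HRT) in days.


HRT = V / Q
= 3325.37 / 93.39
= 35.6073 days

35.6073 days


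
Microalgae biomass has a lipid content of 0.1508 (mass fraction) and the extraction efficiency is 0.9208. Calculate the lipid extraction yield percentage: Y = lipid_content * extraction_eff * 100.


Y = lipid_content * extraction_eff * 100
= 0.1508 * 0.9208 * 100
= 13.8857%

13.8857%


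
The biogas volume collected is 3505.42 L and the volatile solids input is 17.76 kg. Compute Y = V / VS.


Y = V / VS
= 3505.42 / 17.76
= 197.3773 L/kg VS

197.3773 L/kg VS


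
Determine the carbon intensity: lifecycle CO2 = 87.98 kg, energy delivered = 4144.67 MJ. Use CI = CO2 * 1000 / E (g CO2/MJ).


CI = CO2 * 1000 / E
= 87.98 * 1000 / 4144.67
= 21.2273 g CO2/MJ

21.2273 g CO2/MJ


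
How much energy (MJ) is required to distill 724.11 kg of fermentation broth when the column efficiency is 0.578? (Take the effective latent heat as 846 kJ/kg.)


E = m * 846 / (eta * 1000)
= 724.11 * 846 / (0.578 * 1000)
= 1059.8565 MJ

1059.8565 MJ


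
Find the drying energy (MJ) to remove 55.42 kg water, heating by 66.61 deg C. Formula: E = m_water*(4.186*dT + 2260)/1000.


E = m_water * (4.186 * dT + 2260) / 1000
= 55.42 * (4.186 * 66.61 + 2260) / 1000
= 140.7019 MJ

140.7019 MJ


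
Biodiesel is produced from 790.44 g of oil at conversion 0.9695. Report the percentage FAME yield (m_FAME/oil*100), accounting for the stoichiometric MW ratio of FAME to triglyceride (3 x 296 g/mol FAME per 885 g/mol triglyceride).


m_FAME = oil * conv * (3 * 296 / 885) = oil * conv * (888/885)
= 790.44 * 0.9695 * 888 / 885
= 768.9293 g
Y = m_FAME / oil * 100 = conv * (888/885) * 100
= 0.9695 * 888 / 885 * 100
= 97.28%

97.28%


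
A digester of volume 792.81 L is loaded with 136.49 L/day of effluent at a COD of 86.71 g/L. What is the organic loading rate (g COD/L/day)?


OLR = Q * S / V
= 136.49 * 86.71 / 792.81
= 14.9280 g/L/day

14.9280 g/L/day


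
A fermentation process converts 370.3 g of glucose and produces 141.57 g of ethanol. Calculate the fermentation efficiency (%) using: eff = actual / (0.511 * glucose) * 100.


Fermentation efficiency = (actual / (0.511 * glucose)) * 100
= (141.57 / (0.511 * 370.3)) * 100
= 74.8164%

74.8164%


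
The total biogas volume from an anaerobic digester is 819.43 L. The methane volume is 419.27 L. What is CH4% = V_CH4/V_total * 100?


CH4% = V_CH4 / V_total * 100
= 419.27 / 819.43 * 100
= 51.1661%

51.1661%


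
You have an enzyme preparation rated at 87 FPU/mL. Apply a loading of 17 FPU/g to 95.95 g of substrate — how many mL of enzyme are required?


V = dosage * m_sub / activity
V = 17 * 95.95 / 87
V = 18.7489 mL

18.7489 mL


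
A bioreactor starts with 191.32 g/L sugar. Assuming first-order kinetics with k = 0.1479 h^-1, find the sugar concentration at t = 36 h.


S = S0 * exp(-k * t)
S = 191.32 * exp(-0.1479 * 36)
S = 0.9320 g/L

0.9320 g/L


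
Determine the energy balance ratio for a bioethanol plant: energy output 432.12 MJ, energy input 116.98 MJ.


EROI = E_out / E_in
= 432.12 / 116.98
= 3.6940

3.6940


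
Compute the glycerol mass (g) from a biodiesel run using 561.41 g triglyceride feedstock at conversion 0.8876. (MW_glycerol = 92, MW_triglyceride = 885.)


glycerol = oil * conv * (92/885)
= 561.41 * 0.8876 * 92 / 885
= 51.8015 g

51.8015 g


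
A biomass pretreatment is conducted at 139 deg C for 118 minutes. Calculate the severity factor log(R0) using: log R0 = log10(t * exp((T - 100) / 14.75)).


logR0 = log10(t * exp((T - 100) / 14.75))
= log10(118 * exp((139 - 100) / 14.75))
= 3.2202

3.2202


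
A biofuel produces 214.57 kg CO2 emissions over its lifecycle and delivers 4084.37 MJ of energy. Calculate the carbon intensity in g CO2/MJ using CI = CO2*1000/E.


CI = CO2 * 1000 / E
= 214.57 * 1000 / 4084.37
= 52.5344 g CO2/MJ

52.5344 g CO2/MJ


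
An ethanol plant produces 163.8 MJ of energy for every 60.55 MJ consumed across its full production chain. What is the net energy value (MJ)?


NEV = E_out - E_in
= 163.8 - 60.55
= 103.2500 MJ

103.2500 MJ


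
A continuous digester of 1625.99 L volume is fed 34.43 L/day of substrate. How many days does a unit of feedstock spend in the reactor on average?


HRT = V / Q
= 1625.99 / 34.43
= 47.2260 days

47.2260 days


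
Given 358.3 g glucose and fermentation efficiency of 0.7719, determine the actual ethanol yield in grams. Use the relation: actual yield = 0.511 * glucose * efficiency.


Actual ethanol: m = 0.511 * 358.3 * 0.7719
m = 141.3282 g

141.3282 g


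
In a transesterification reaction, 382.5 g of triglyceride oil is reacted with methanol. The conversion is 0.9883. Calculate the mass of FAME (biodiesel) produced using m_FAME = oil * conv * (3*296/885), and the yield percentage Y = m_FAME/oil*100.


m_FAME = oil * conv * (3 * 296 / 885) = oil * conv * (888/885)
= 382.5 * 0.9883 * 888 / 885
= 379.3062 g
Y = m_FAME / oil * 100 = conv * (888/885) * 100
= 0.9883 * 888 / 885 * 100
= 99.17%

379.3062 g FAME; Y = 99.17%


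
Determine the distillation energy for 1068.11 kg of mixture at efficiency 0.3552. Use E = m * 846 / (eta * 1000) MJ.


E = m * 846 / (eta * 1000)
= 1068.11 * 846 / (0.3552 * 1000)
= 2543.9782 MJ

2543.9782 MJ


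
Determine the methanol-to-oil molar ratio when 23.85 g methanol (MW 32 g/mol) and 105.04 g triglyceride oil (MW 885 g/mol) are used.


Molar ratio = n_MeOH / n_oil = (MeOH/32) / (oil/885) = (MeOH * 885) / (32 * oil)
= (23.85 * 885) / (32 * 105.04)
= 6.2795

6.2795


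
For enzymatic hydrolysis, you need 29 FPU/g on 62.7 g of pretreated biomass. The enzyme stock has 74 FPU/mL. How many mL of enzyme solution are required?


V = dosage * m_sub / activity
V = 29 * 62.7 / 74
V = 24.5716 mL

24.5716 mL


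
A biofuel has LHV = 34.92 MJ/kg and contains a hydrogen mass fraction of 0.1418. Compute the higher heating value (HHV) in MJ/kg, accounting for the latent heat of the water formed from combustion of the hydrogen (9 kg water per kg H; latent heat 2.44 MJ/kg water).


HHV = LHV + H_frac * 9 * 2.44
= 34.92 + 0.1418 * 9 * 2.44
= 38.0339 MJ/kg

38.0339 MJ/kg


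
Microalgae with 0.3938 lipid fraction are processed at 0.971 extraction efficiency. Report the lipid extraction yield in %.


Y = lipid_content * extraction_eff * 100
= 0.3938 * 0.971 * 100
= 38.2380%

38.2380%


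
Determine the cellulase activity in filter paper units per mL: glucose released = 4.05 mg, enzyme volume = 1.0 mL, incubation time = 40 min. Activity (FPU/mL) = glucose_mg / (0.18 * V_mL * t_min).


Activity = glucose_mg / (0.18 mg/umol * V_mL * t_min)
= 4.05 / (0.18 * 1.0 * 40)
= 0.5625 FPU/mL

0.5625 FPU/mL


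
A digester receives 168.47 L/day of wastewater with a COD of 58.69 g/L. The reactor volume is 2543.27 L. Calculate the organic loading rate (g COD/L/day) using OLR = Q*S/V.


OLR = Q * S / V
= 168.47 * 58.69 / 2543.27
= 3.8877 g/L/day

3.8877 g/L/day


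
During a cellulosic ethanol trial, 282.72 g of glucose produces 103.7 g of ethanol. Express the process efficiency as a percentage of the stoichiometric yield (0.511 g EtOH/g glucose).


Fermentation efficiency = (actual / (0.511 * glucose)) * 100
= (103.7 / (0.511 * 282.72)) * 100
= 71.7796%

71.7796%


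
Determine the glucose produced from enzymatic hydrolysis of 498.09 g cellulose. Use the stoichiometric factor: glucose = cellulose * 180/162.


glucose = cellulose * 180/162
= 498.09 * 180/162
= 553.4333 g

553.4333 g


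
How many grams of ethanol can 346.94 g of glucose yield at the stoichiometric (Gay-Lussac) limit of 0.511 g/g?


Theoretical ethanol yield: m_EtOH = 0.511 * m_glucose
m_EtOH = 0.511 * 346.94 = 177.2863 g

177.2863 g


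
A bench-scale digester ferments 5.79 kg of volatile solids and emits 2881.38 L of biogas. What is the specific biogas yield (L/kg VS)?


Y = V / VS
= 2881.38 / 5.79
= 497.6477 L/kg VS

497.6477 L/kg VS


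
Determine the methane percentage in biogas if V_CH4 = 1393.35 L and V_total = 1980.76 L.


CH4% = V_CH4 / V_total * 100
= 1393.35 / 1980.76 * 100
= 70.3442%

70.3442%


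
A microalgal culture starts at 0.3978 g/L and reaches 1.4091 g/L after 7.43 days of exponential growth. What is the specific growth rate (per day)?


mu = ln(X2/X1) / dt
= ln(1.4091/0.3978) / 7.43
= 0.1702 per day

0.1702 per day


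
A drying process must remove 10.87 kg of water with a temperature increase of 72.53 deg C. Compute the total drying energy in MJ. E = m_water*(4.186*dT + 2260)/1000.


E = m_water * (4.186 * dT + 2260) / 1000
= 10.87 * (4.186 * 72.53 + 2260) / 1000
= 27.8664 MJ

27.8664 MJ


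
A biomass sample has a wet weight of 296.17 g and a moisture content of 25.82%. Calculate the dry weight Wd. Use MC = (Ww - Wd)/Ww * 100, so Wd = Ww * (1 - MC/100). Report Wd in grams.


Wd = Ww * (1 - MC/100)
= 296.17 * (1 - 25.82/100)
= 219.6989 g

219.6989 g


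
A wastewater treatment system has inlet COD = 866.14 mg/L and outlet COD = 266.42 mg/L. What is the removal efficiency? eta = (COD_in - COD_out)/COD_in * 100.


eta = (COD_in - COD_out) / COD_in * 100
= (866.14 - 266.42) / 866.14 * 100
= 69.2405%

69.2405%


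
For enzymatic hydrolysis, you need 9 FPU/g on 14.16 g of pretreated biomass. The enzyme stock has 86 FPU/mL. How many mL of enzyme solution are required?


V = dosage * m_sub / activity
V = 9 * 14.16 / 86
V = 1.4819 mL

1.4819 mL


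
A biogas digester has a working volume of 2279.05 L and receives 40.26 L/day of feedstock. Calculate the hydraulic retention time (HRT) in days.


HRT = V / Q
= 2279.05 / 40.26
= 56.6083 days

56.6083 days


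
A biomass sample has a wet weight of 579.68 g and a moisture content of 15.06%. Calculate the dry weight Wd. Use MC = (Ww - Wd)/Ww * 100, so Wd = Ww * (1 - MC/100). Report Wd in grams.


Wd = Ww * (1 - MC/100)
= 579.68 * (1 - 15.06/100)
= 492.3802 g

492.3802 g


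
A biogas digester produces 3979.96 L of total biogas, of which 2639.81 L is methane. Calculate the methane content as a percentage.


CH4% = V_CH4 / V_total * 100
= 2639.81 / 3979.96 * 100
= 66.3276%

66.3276%


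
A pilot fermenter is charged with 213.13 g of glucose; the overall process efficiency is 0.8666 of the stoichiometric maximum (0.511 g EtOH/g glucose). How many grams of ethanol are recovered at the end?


Actual ethanol: m = 0.511 * 213.13 * 0.8666
m = 94.3809 g

94.3809 g


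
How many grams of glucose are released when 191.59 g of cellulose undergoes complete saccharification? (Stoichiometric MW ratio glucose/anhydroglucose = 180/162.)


glucose = cellulose * 180/162
= 191.59 * 180/162
= 212.8778 g

212.8778 g


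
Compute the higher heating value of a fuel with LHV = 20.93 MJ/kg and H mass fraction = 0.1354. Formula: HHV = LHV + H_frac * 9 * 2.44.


HHV = LHV + H_frac * 9 * 2.44
= 20.93 + 0.1354 * 9 * 2.44
= 23.9034 MJ/kg

23.9034 MJ/kg


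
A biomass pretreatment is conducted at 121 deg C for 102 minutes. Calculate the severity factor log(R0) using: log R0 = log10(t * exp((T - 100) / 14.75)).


logR0 = log10(t * exp((T - 100) / 14.75))
= log10(102 * exp((121 - 100) / 14.75))
= 2.6269

2.6269


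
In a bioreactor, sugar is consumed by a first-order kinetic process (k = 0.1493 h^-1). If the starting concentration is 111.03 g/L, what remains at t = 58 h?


S = S0 * exp(-k * t)
S = 111.03 * exp(-0.1493 * 58)
S = 0.0193 g/L

0.0193 g/L


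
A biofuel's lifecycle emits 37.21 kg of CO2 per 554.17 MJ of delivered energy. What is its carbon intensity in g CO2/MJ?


CI = CO2 * 1000 / E
= 37.21 * 1000 / 554.17
= 67.1455 g CO2/MJ

67.1455 g CO2/MJ


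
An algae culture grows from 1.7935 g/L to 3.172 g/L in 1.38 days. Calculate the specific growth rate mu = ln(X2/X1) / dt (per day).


mu = ln(X2/X1) / dt
= ln(3.172/1.7935) / 1.38
= 0.4132 per day

0.4132 per day


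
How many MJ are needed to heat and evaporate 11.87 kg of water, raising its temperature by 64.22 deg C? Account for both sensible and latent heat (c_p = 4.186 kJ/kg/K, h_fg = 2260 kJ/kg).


E = m_water * (4.186 * dT + 2260) / 1000
= 11.87 * (4.186 * 64.22 + 2260) / 1000
= 30.0172 MJ

30.0172 MJ


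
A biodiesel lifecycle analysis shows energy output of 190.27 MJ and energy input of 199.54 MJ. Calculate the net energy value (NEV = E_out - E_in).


NEV = E_out - E_in
= 190.27 - 199.54
= -9.2700 MJ

-9.2700 MJ


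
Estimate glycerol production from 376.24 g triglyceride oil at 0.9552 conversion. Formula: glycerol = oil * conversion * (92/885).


glycerol = oil * conv * (92/885)
= 376.24 * 0.9552 * 92 / 885
= 37.3597 g

37.3597 g


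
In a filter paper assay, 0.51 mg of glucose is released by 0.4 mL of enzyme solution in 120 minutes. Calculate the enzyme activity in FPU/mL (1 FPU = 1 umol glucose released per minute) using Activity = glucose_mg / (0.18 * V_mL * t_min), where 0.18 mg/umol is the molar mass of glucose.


Activity = glucose_mg / (0.18 mg/umol * V_mL * t_min)
= 0.51 / (0.18 * 0.4 * 120)
= 0.0590 FPU/mL

0.0590 FPU/mL


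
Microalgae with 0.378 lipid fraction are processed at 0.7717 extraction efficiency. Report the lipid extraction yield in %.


Y = lipid_content * extraction_eff * 100
= 0.378 * 0.7717 * 100
= 29.1703%

29.1703%


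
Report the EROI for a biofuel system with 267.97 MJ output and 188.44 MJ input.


EROI = E_out / E_in
= 267.97 / 188.44
= 1.4220

1.4220


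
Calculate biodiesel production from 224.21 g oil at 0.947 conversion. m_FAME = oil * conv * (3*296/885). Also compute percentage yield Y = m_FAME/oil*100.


m_FAME = oil * conv * (3 * 296 / 885) = oil * conv * (888/885)
= 224.21 * 0.947 * 888 / 885
= 213.0466 g
Y = m_FAME / oil * 100 = conv * (888/885) * 100
= 0.947 * 888 / 885 * 100
= 95.02%

213.0466 g FAME; Y = 95.02%


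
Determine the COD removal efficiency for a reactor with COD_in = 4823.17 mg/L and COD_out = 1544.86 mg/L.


eta = (COD_in - COD_out) / COD_in * 100
= (4823.17 - 1544.86) / 4823.17 * 100
= 67.9700%

67.9700%


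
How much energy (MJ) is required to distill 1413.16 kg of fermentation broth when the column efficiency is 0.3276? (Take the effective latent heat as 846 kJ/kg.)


E = m * 846 / (eta * 1000)
= 1413.16 * 846 / (0.3276 * 1000)
= 3649.3692 MJ

3649.3692 MJ


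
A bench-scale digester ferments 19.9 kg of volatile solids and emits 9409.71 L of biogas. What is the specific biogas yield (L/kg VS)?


Y = V / VS
= 9409.71 / 19.9
= 472.8497 L/kg VS

472.8497 L/kg VS


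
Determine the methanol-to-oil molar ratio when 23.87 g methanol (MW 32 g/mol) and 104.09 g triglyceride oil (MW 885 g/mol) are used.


Molar ratio = n_MeOH / n_oil = (MeOH/32) / (oil/885) = (MeOH * 885) / (32 * oil)
= (23.87 * 885) / (32 * 104.09)
= 6.3422

6.3422


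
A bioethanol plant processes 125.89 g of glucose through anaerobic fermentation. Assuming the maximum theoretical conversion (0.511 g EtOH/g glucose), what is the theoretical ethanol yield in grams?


Theoretical ethanol yield: m_EtOH = 0.511 * m_glucose
m_EtOH = 0.511 * 125.89 = 64.3298 g

64.3298 g


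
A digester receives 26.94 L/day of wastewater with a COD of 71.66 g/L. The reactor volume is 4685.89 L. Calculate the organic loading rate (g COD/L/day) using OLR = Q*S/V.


OLR = Q * S / V
= 26.94 * 71.66 / 4685.89
= 0.4120 g/L/day

0.4120 g/L/day


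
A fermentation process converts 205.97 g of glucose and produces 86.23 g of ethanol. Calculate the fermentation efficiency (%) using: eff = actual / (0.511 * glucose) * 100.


Fermentation efficiency = (actual / (0.511 * glucose)) * 100
= (86.23 / (0.511 * 205.97)) * 100
= 81.9282%

81.9282%


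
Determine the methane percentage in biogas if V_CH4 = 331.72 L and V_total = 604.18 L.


CH4% = V_CH4 / V_total * 100
= 331.72 / 604.18 * 100
= 54.9042%

54.9042%


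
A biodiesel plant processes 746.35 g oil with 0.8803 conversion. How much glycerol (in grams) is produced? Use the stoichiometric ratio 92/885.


glycerol = oil * conv * (92/885)
= 746.35 * 0.8803 * 92 / 885
= 68.2995 g

68.2995 g


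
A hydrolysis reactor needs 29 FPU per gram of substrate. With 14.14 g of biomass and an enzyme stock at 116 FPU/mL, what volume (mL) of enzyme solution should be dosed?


V = dosage * m_sub / activity
V = 29 * 14.14 / 116
V = 3.5350 mL

3.5350 mL


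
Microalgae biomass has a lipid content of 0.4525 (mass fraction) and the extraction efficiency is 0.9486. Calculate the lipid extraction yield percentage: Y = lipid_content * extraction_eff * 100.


Y = lipid_content * extraction_eff * 100
= 0.4525 * 0.9486 * 100
= 42.9241%

42.9241%


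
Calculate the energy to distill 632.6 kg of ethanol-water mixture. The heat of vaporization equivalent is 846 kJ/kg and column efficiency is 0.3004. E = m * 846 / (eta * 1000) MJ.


E = m * 846 / (eta * 1000)
= 632.6 * 846 / (0.3004 * 1000)
= 1781.5566 MJ

1781.5566 MJ


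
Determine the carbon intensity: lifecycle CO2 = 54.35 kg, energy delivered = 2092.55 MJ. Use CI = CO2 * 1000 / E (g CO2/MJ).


CI = CO2 * 1000 / E
= 54.35 * 1000 / 2092.55
= 25.9731 g CO2/MJ

25.9731 g CO2/MJ


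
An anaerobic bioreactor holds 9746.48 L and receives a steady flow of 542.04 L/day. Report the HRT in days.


HRT = V / Q
= 9746.48 / 542.04
= 17.9811 days

17.9811 days


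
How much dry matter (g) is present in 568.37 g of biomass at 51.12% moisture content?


Wd = Ww * (1 - MC/100)
= 568.37 * (1 - 51.12/100)
= 277.8193 g

277.8193 g


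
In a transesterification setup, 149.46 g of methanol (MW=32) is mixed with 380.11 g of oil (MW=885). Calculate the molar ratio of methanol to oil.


Molar ratio = n_MeOH / n_oil = (MeOH/32) / (oil/885) = (MeOH * 885) / (32 * oil)
= (149.46 * 885) / (32 * 380.11)
= 10.8745

10.8745


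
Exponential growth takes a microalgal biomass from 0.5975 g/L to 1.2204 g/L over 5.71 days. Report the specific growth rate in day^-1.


mu = ln(X2/X1) / dt
= ln(1.2204/0.5975) / 5.71
= 0.1251 per day

0.1251 per day


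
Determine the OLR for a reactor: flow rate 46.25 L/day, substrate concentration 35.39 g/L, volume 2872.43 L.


OLR = Q * S / V
= 46.25 * 35.39 / 2872.43
= 0.5698 g/L/day

0.5698 g/L/day


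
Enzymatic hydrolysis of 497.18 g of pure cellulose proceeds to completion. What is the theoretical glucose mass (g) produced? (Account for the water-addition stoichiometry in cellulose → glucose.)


glucose = cellulose * 180/162
= 497.18 * 180/162
= 552.4222 g

552.4222 g


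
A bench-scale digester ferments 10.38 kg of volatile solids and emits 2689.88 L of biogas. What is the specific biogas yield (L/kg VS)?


Y = V / VS
= 2689.88 / 10.38
= 259.1407 L/kg VS

259.1407 L/kg VS


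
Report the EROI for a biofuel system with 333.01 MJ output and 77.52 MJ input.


EROI = E_out / E_in
= 333.01 / 77.52
= 4.2958

4.2958


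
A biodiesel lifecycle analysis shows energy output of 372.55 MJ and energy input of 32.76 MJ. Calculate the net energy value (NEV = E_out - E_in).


NEV = E_out - E_in
= 372.55 - 32.76
= 339.7900 MJ

339.7900 MJ


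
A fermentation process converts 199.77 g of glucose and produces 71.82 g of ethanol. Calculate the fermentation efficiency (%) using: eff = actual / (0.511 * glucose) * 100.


Fermentation efficiency = (actual / (0.511 * glucose)) * 100
= (71.82 / (0.511 * 199.77)) * 100
= 70.3549%

70.3549%


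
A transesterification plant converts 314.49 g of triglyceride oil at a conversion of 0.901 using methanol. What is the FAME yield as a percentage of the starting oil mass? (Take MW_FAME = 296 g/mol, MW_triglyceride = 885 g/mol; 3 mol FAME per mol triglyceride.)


m_FAME = oil * conv * (3 * 296 / 885) = oil * conv * (888/885)
= 314.49 * 0.901 * 888 / 885
= 284.3160 g
Y = m_FAME / oil * 100 = conv * (888/885) * 100
= 0.901 * 888 / 885 * 100
= 90.41%

90.41%


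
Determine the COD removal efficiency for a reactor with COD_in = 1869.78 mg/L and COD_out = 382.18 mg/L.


eta = (COD_in - COD_out) / COD_in * 100
= (1869.78 - 382.18) / 1869.78 * 100
= 79.5602%

79.5602%


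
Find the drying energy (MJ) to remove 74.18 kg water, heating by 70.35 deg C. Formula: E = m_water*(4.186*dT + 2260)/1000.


E = m_water * (4.186 * dT + 2260) / 1000
= 74.18 * (4.186 * 70.35 + 2260) / 1000
= 189.4917 MJ

189.4917 MJ


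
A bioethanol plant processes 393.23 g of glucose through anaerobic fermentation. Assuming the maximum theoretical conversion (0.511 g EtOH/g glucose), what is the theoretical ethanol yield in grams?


Theoretical ethanol yield: m_EtOH = 0.511 * m_glucose
m_EtOH = 0.511 * 393.23 = 200.9405 g

200.9405 g


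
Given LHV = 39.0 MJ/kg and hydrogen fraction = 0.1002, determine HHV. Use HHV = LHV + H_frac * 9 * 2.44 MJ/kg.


HHV = LHV + H_frac * 9 * 2.44
= 39.0 + 0.1002 * 9 * 2.44
= 41.2004 MJ/kg

41.2004 MJ/kg


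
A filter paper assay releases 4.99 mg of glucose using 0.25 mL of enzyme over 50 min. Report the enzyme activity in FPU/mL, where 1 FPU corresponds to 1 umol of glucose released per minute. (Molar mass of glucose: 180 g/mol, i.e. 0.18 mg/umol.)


Activity = glucose_mg / (0.18 mg/umol * V_mL * t_min)
= 4.99 / (0.18 * 0.25 * 50)
= 2.2178 FPU/mL

2.2178 FPU/mL


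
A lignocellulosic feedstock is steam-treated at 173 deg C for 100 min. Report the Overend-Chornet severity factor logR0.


logR0 = log10(t * exp((T - 100) / 14.75))
= log10(100 * exp((173 - 100) / 14.75))
= 4.1494

4.1494


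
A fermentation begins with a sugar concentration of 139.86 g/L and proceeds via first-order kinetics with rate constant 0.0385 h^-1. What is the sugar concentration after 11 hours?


S = S0 * exp(-k * t)
S = 139.86 * exp(-0.0385 * 11)
S = 91.5735 g/L

91.5735 g/L


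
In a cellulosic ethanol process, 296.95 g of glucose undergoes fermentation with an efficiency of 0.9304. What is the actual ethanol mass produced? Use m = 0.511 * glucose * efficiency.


Actual ethanol: m = 0.511 * 296.95 * 0.9304
m = 141.1802 g

141.1802 g


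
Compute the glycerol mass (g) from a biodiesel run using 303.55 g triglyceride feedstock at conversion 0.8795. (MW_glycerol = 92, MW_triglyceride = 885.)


glycerol = oil * conv * (92/885)
= 303.55 * 0.8795 * 92 / 885
= 27.7530 g

27.7530 g


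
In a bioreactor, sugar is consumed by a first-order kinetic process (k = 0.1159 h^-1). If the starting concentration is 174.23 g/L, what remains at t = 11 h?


S = S0 * exp(-k * t)
S = 174.23 * exp(-0.1159 * 11)
S = 48.6901 g/L

48.6901 g/L


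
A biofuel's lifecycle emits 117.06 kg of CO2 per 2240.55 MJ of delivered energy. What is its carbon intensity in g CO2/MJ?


CI = CO2 * 1000 / E
= 117.06 * 1000 / 2240.55
= 52.2461 g CO2/MJ

52.2461 g CO2/MJ


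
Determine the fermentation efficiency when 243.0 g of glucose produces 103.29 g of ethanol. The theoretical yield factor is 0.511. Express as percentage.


Fermentation efficiency = (actual / (0.511 * glucose)) * 100
= (103.29 / (0.511 * 243.0)) * 100
= 83.1823%

83.1823%


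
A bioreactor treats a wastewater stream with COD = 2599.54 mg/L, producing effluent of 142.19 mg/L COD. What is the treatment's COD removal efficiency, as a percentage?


eta = (COD_in - COD_out) / COD_in * 100
= (2599.54 - 142.19) / 2599.54 * 100
= 94.5302%

94.5302%


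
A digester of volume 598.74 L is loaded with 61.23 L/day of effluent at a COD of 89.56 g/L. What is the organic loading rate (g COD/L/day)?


OLR = Q * S / V
= 61.23 * 89.56 / 598.74
= 9.1588 g/L/day

9.1588 g/L/day


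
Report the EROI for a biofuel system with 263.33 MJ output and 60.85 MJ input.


EROI = E_out / E_in
= 263.33 / 60.85
= 4.3275

4.3275


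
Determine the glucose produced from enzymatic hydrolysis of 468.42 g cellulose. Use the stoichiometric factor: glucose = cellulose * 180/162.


glucose = cellulose * 180/162
= 468.42 * 180/162
= 520.4667 g

520.4667 g


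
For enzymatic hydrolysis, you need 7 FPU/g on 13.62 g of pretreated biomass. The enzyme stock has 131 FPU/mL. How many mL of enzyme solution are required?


V = dosage * m_sub / activity
V = 7 * 13.62 / 131
V = 0.7278 mL

0.7278 mL


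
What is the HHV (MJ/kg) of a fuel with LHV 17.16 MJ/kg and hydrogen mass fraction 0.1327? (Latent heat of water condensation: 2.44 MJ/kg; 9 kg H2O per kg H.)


HHV = LHV + H_frac * 9 * 2.44
= 17.16 + 0.1327 * 9 * 2.44
= 20.0741 MJ/kg

20.0741 MJ/kg


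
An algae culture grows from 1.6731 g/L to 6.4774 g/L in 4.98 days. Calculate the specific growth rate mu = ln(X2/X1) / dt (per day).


mu = ln(X2/X1) / dt
= ln(6.4774/1.6731) / 4.98
= 0.2718 per day

0.2718 per day


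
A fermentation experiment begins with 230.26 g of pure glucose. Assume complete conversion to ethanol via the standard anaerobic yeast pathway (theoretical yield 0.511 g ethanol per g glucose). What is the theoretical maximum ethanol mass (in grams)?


Theoretical ethanol yield: m_EtOH = 0.511 * m_glucose
m_EtOH = 0.511 * 230.26 = 117.6629 g

117.6629 g


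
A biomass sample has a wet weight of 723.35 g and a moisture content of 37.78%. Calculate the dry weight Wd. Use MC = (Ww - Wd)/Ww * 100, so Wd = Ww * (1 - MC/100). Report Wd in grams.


Wd = Ww * (1 - MC/100)
= 723.35 * (1 - 37.78/100)
= 450.0684 g

450.0684 g


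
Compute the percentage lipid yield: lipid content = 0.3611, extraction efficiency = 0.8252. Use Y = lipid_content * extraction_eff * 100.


Y = lipid_content * extraction_eff * 100
= 0.3611 * 0.8252 * 100
= 29.7980%

29.7980%


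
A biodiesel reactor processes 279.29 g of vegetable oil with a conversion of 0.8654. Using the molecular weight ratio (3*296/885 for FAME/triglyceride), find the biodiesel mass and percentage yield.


m_FAME = oil * conv * (3 * 296 / 885) = oil * conv * (888/885)
= 279.29 * 0.8654 * 888 / 885
= 242.5169 g
Y = m_FAME / oil * 100 = conv * (888/885) * 100
= 0.8654 * 888 / 885 * 100
= 86.83%

242.5169 g FAME; Y = 86.83%


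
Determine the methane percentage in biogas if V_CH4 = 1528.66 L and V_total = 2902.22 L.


CH4% = V_CH4 / V_total * 100
= 1528.66 / 2902.22 * 100
= 52.6721%

52.6721%


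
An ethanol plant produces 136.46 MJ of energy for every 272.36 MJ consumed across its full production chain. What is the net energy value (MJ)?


NEV = E_out - E_in
= 136.46 - 272.36
= -135.9000 MJ

-135.9000 MJ


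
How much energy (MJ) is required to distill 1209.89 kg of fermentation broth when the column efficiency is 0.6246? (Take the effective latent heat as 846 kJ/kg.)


E = m * 846 / (eta * 1000)
= 1209.89 * 846 / (0.6246 * 1000)
= 1638.7559 MJ

1638.7559 MJ


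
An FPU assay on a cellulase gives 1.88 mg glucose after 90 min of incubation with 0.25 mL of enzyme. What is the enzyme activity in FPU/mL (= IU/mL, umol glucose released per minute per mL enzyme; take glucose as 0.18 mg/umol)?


Activity = glucose_mg / (0.18 mg/umol * V_mL * t_min)
= 1.88 / (0.18 * 0.25 * 90)
= 0.4642 FPU/mL

0.4642 FPU/mL


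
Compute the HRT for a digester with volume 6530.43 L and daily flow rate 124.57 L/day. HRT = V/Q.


HRT = V / Q
= 6530.43 / 124.57
= 52.4238 days

52.4238 days


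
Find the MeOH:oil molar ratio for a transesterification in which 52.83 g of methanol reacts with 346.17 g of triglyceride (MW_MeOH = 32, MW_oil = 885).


Molar ratio = n_MeOH / n_oil = (MeOH/32) / (oil/885) = (MeOH * 885) / (32 * oil)
= (52.83 * 885) / (32 * 346.17)
= 4.2207

4.2207


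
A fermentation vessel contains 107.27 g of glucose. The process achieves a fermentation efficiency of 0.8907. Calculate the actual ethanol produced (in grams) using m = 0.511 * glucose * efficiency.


Actual ethanol: m = 0.511 * 107.27 * 0.8907
m = 48.8237 g

48.8237 g


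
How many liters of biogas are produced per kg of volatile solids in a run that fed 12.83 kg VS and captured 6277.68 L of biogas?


Y = V / VS
= 6277.68 / 12.83
= 489.2970 L/kg VS

489.2970 L/kg VS


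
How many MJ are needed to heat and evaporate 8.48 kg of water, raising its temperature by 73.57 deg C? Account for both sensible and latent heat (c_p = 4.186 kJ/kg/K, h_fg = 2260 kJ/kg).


E = m_water * (4.186 * dT + 2260) / 1000
= 8.48 * (4.186 * 73.57 + 2260) / 1000
= 21.7763 MJ

21.7763 MJ


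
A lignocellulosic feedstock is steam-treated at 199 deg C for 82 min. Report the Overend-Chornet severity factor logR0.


logR0 = log10(t * exp((T - 100) / 14.75))
= log10(82 * exp((199 - 100) / 14.75))
= 4.8287

4.8287


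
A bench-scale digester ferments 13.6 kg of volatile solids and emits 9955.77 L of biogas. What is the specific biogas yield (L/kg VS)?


Y = V / VS
= 9955.77 / 13.6
= 732.0419 L/kg VS

732.0419 L/kg VS


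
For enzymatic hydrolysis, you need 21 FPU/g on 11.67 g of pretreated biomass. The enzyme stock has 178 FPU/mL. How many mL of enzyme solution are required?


V = dosage * m_sub / activity
V = 21 * 11.67 / 178
V = 1.3768 mL

1.3768 mL


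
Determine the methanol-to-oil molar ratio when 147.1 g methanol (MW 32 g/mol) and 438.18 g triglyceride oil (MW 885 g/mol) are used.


Molar ratio = n_MeOH / n_oil = (MeOH/32) / (oil/885) = (MeOH * 885) / (32 * oil)
= (147.1 * 885) / (32 * 438.18)
= 9.2844

9.2844


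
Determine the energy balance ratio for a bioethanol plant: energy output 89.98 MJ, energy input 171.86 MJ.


EROI = E_out / E_in
= 89.98 / 171.86
= 0.5236

0.5236


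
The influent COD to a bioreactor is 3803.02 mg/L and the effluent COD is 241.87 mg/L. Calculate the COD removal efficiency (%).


eta = (COD_in - COD_out) / COD_in * 100
= (3803.02 - 241.87) / 3803.02 * 100
= 93.6401%

93.6401%


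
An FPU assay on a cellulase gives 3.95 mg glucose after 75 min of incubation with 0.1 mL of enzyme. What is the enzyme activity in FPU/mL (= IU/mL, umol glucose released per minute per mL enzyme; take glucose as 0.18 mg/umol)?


Activity = glucose_mg / (0.18 mg/umol * V_mL * t_min)
= 3.95 / (0.18 * 0.1 * 75)
= 2.9259 FPU/mL

2.9259 FPU/mL


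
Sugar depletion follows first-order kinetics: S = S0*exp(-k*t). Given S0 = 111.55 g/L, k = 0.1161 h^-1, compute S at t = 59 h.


S = S0 * exp(-k * t)
S = 111.55 * exp(-0.1161 * 59)
S = 0.1182 g/L

0.1182 g/L


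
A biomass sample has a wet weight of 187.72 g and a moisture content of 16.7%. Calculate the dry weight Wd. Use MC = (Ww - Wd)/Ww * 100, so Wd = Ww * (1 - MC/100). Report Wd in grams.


Wd = Ww * (1 - MC/100)
= 187.72 * (1 - 16.7/100)
= 156.3708 g

156.3708 g


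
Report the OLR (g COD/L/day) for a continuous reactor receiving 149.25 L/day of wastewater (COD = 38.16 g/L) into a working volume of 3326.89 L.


OLR = Q * S / V
= 149.25 * 38.16 / 3326.89
= 1.7119 g/L/day

1.7119 g/L/day


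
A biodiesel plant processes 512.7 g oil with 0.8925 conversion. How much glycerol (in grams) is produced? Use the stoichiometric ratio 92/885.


glycerol = oil * conv * (92/885)
= 512.7 * 0.8925 * 92 / 885
= 47.5681 g

47.5681 g


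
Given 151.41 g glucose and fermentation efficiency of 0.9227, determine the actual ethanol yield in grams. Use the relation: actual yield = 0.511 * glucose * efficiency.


Actual ethanol: m = 0.511 * 151.41 * 0.9227
m = 71.3898 g

71.3898 g


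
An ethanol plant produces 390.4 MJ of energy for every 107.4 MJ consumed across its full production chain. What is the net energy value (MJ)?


NEV = E_out - E_in
= 390.4 - 107.4
= 283.0000 MJ

283.0000 MJ


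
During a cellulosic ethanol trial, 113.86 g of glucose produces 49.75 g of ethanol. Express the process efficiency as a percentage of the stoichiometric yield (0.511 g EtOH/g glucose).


Fermentation efficiency = (actual / (0.511 * glucose)) * 100
= (49.75 / (0.511 * 113.86)) * 100
= 85.5069%

85.5069%


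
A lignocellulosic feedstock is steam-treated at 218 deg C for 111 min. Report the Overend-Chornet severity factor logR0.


logR0 = log10(t * exp((T - 100) / 14.75))
= log10(111 * exp((218 - 100) / 14.75))
= 5.5197

5.5197


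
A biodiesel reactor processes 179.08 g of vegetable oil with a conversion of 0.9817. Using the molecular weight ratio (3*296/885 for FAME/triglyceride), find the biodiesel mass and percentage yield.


m_FAME = oil * conv * (3 * 296 / 885) = oil * conv * (888/885)
= 179.08 * 0.9817 * 888 / 885
= 176.3988 g
Y = m_FAME / oil * 100 = conv * (888/885) * 100
= 0.9817 * 888 / 885 * 100
= 98.50%

176.3988 g FAME; Y = 98.50%
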